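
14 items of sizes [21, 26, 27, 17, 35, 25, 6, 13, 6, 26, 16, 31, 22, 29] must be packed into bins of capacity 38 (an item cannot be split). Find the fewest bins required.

Total = 35 + 31 + 29 + 27 + 26 + 26 + 25 + 22 + 21 + 17 + 16 + 13 + 6 + 6 = 300.
Lower bound: ⌈300/38⌉ = 8 bins.
Also, 9 items each exceed 19, and no two of those can share a bin, so at least 9 bins are needed.
A packing using 9 bins:
  bin 1: 35 = 35
  bin 2: 31 + 6 = 37
  bin 3: 29 + 6 = 35
  bin 4: 27 = 27
  bin 5: 26 = 26
  bin 6: 26 = 26
  bin 7: 25 + 13 = 38
  bin 8: 22 + 16 = 38
  bin 9: 21 + 17 = 38
This matches the lower bound, so 9 is optimal.

9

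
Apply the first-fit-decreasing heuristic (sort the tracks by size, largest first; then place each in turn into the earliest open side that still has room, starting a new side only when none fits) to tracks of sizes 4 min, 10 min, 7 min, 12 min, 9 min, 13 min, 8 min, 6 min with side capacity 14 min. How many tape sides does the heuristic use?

6

Sorted descending: 13, 12, 10, 9, 8, 7, 6, 4.
  13 → side 1 (new)  [load 13/14]
  12 → side 2 (new)  [load 12/14]
  10 → side 3 (new)  [load 10/14]
  9 → side 4 (new)  [load 9/14]
  8 → side 5 (new)  [load 8/14]
  7 → side 6 (new)  [load 7/14]
  6 → side 5  [load 14/14]
  4 → side 3  [load 14/14]
6 tape sides opened.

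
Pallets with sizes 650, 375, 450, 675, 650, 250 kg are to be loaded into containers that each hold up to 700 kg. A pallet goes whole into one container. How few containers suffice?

5

Total = 675 + 650 + 650 + 450 + 375 + 250 = 3050 kg.
Lower bound: ⌈3050/700⌉ = 5 containers.
A packing using 5 containers:
  container 1: 675 = 675
  container 2: 650 = 650
  container 3: 650 = 650
  container 4: 450 + 250 = 700
  container 5: 375 = 375
This matches the lower bound, so 5 is optimal.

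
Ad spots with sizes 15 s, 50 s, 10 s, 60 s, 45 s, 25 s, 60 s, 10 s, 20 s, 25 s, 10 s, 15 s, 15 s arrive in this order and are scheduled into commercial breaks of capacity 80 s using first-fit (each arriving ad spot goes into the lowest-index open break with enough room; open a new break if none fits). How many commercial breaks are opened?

5

  15 → break 1 (new)  [load 15/80]
  50 → break 1  [load 65/80]
  10 → break 1  [load 75/80]
  60 → break 2 (new)  [load 60/80]
  45 → break 3 (new)  [load 45/80]
  25 → break 3  [load 70/80]
  60 → break 4 (new)  [load 60/80]
  10 → break 2  [load 70/80]
  20 → break 4  [load 80/80]
  25 → break 5 (new)  [load 25/80]
  10 → break 2  [load 80/80]
  15 → break 5  [load 40/80]
  15 → break 5  [load 55/80]
5 commercial breaks opened.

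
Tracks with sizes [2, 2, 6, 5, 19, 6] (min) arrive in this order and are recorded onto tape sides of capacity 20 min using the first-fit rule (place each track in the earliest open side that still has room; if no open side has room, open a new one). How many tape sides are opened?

  2 → side 1 (new)  [load 2/20]
  2 → side 1  [load 4/20]
  6 → side 1  [load 10/20]
  5 → side 1  [load 15/20]
  19 → side 2 (new)  [load 19/20]
  6 → side 3 (new)  [load 6/20]
3 tape sides opened.

3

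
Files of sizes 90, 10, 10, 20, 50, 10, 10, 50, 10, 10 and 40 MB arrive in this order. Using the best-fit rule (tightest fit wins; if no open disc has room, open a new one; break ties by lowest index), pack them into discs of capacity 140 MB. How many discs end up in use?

  90 → disc 1 (new)  [load 90/140]
  10 → disc 1  [load 100/140]
  10 → disc 1  [load 110/140]
  20 → disc 1  [load 130/140]
  50 → disc 2 (new)  [load 50/140]
  10 → disc 1  [load 140/140]
  10 → disc 2  [load 60/140]
  50 → disc 2  [load 110/140]
  10 → disc 2  [load 120/140]
  10 → disc 2  [load 130/140]
  40 → disc 3 (new)  [load 40/140]
3 discs opened.

3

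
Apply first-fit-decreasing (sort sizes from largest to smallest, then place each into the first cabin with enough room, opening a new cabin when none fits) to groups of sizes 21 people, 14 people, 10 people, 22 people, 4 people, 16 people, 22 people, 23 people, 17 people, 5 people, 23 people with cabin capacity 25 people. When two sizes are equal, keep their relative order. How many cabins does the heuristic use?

Sorted descending: 23, 23, 22, 22, 21, 17, 16, 14, 10, 5, 4.
  23 → cabin 1 (new)  [load 23/25]
  23 → cabin 2 (new)  [load 23/25]
  22 → cabin 3 (new)  [load 22/25]
  22 → cabin 4 (new)  [load 22/25]
  21 → cabin 5 (new)  [load 21/25]
  17 → cabin 6 (new)  [load 17/25]
  16 → cabin 7 (new)  [load 16/25]
  14 → cabin 8 (new)  [load 14/25]
  10 → cabin 8  [load 24/25]
  5 → cabin 6  [load 22/25]
  4 → cabin 5  [load 25/25]
8 cabins opened.

8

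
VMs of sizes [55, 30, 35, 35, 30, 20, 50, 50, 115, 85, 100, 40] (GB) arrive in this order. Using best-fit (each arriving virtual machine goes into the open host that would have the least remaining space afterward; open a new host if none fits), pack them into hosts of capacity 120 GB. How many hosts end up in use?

7

  55 → host 1 (new)  [load 55/120]
  30 → host 1  [load 85/120]
  35 → host 1  [load 120/120]
  35 → host 2 (new)  [load 35/120]
  30 → host 2  [load 65/120]
  20 → host 2  [load 85/120]
  50 → host 3 (new)  [load 50/120]
  50 → host 3  [load 100/120]
  115 → host 4 (new)  [load 115/120]
  85 → host 5 (new)  [load 85/120]
  100 → host 6 (new)  [load 100/120]
  40 → host 7 (new)  [load 40/120]
7 hosts opened.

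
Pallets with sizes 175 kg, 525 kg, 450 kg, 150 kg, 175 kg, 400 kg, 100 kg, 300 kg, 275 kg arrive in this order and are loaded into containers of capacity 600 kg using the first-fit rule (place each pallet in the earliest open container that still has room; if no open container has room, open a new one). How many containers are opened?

5

  175 → container 1 (new)  [load 175/600]
  525 → container 2 (new)  [load 525/600]
  450 → container 3 (new)  [load 450/600]
  150 → container 1  [load 325/600]
  175 → container 1  [load 500/600]
  400 → container 4 (new)  [load 400/600]
  100 → container 1  [load 600/600]
  300 → container 5 (new)  [load 300/600]
  275 → container 5  [load 575/600]
5 containers opened.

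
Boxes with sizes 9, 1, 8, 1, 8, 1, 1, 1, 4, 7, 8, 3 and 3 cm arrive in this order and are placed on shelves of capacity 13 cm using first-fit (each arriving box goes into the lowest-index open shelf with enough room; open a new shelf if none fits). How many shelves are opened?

5

  9 → shelf 1 (new)  [load 9/13]
  1 → shelf 1  [load 10/13]
  8 → shelf 2 (new)  [load 8/13]
  1 → shelf 1  [load 11/13]
  8 → shelf 3 (new)  [load 8/13]
  1 → shelf 1  [load 12/13]
  1 → shelf 1  [load 13/13]
  1 → shelf 2  [load 9/13]
  4 → shelf 2  [load 13/13]
  7 → shelf 4 (new)  [load 7/13]
  8 → shelf 5 (new)  [load 8/13]
  3 → shelf 3  [load 11/13]
  3 → shelf 4  [load 10/13]
5 shelves opened.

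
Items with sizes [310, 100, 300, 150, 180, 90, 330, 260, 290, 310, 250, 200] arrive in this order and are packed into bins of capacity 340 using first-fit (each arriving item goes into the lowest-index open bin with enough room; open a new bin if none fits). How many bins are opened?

10

  310 → bin 1 (new)  [load 310/340]
  100 → bin 2 (new)  [load 100/340]
  300 → bin 3 (new)  [load 300/340]
  150 → bin 2  [load 250/340]
  180 → bin 4 (new)  [load 180/340]
  90 → bin 2  [load 340/340]
  330 → bin 5 (new)  [load 330/340]
  260 → bin 6 (new)  [load 260/340]
  290 → bin 7 (new)  [load 290/340]
  310 → bin 8 (new)  [load 310/340]
  250 → bin 9 (new)  [load 250/340]
  200 → bin 10 (new)  [load 200/340]
10 bins opened.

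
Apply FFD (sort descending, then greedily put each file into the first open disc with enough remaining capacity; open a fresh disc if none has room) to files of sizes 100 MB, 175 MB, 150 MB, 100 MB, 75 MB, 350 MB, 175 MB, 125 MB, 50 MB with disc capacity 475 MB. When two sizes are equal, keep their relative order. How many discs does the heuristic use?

3

Sorted descending: 350, 175, 175, 150, 125, 100, 100, 75, 50.
  350 → disc 1 (new)  [load 350/475]
  175 → disc 2 (new)  [load 175/475]
  175 → disc 2  [load 350/475]
  150 → disc 3 (new)  [load 150/475]
  125 → disc 1  [load 475/475]
  100 → disc 2  [load 450/475]
  100 → disc 3  [load 250/475]
  75 → disc 3  [load 325/475]
  50 → disc 3  [load 375/475]
3 discs opened.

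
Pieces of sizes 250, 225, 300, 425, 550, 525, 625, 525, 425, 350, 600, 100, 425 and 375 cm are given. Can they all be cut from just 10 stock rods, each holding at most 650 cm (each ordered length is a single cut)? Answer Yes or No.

Yes

A valid assignment using 10 stock rods:
  stock rod 1: 625 = 625
  stock rod 2: 600 = 600
  stock rod 3: 550 + 100 = 650
  stock rod 4: 525 = 525
  stock rod 5: 525 = 525
  stock rod 6: 425 + 225 = 650
  stock rod 7: 425 = 425
  stock rod 8: 425 = 425
  stock rod 9: 375 + 250 = 625
  stock rod 10: 350 + 300 = 650
Every load is within 650 cm, so 10 stock rods suffice.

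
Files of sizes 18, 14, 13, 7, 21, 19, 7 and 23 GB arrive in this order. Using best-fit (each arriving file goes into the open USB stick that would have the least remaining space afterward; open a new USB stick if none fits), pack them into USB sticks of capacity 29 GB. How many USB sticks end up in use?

  18 → USB stick 1 (new)  [load 18/29]
  14 → USB stick 2 (new)  [load 14/29]
  13 → USB stick 2  [load 27/29]
  7 → USB stick 1  [load 25/29]
  21 → USB stick 3 (new)  [load 21/29]
  19 → USB stick 4 (new)  [load 19/29]
  7 → USB stick 3  [load 28/29]
  23 → USB stick 5 (new)  [load 23/29]
5 USB sticks opened.

5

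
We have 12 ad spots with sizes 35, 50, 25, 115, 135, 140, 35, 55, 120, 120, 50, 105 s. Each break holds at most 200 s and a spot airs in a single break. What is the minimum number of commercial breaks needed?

6

Total = 140 + 135 + 120 + 120 + 115 + 105 + 55 + 50 + 50 + 35 + 35 + 25 = 985 s.
Lower bound: ⌈985/200⌉ = 5 commercial breaks.
Also, 6 ad spots each exceed 100 s, and no two of those can share a break, so at least 6 commercial breaks are needed.
A packing using 6 commercial breaks:
  break 1: 140 + 55 = 195
  break 2: 135 + 50 = 185
  break 3: 120 + 50 + 25 = 195
  break 4: 120 + 35 + 35 = 190
  break 5: 115 = 115
  break 6: 105 = 105
This matches the lower bound, so 6 is optimal.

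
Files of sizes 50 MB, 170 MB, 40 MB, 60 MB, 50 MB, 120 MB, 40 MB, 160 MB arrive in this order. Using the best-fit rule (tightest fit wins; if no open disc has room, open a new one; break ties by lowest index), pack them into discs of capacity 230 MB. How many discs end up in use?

  50 → disc 1 (new)  [load 50/230]
  170 → disc 1  [load 220/230]
  40 → disc 2 (new)  [load 40/230]
  60 → disc 2  [load 100/230]
  50 → disc 2  [load 150/230]
  120 → disc 3 (new)  [load 120/230]
  40 → disc 2  [load 190/230]
  160 → disc 4 (new)  [load 160/230]
4 discs opened.

4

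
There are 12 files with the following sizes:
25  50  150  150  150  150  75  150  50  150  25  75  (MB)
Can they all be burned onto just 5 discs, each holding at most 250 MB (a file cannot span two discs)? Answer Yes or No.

No

Total = 1200 MB; ⌈1200/250⌉ = 5.
6 files each exceed half the capacity and cannot share a disc, forcing at least 6 discs.
At least 6 discs are required, but only 5 are allowed.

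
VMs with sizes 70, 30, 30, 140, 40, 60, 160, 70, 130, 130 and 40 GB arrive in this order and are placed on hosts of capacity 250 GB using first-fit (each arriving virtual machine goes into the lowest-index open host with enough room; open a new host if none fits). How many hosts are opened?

5

  70 → host 1 (new)  [load 70/250]
  30 → host 1  [load 100/250]
  30 → host 1  [load 130/250]
  140 → host 2 (new)  [load 140/250]
  40 → host 1  [load 170/250]
  60 → host 1  [load 230/250]
  160 → host 3 (new)  [load 160/250]
  70 → host 2  [load 210/250]
  130 → host 4 (new)  [load 130/250]
  130 → host 5 (new)  [load 130/250]
  40 → host 2  [load 250/250]
5 hosts opened.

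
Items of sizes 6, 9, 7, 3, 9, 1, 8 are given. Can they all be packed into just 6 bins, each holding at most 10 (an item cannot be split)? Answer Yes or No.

Yes

A valid assignment using 5 bins:
  bin 1: 9 + 1 = 10
  bin 2: 9 = 9
  bin 3: 8 = 8
  bin 4: 7 + 3 = 10
  bin 5: 6 = 6
That uses only 5 ≤ 6, so 6 bins are enough.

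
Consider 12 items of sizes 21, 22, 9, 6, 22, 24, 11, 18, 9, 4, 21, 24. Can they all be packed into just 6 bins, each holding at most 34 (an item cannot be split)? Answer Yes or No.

Total = 191; ⌈191/34⌉ = 6.
7 items each exceed half the capacity and cannot share a bin, forcing at least 7 bins.
At least 7 bins are required, but only 6 are allowed.

No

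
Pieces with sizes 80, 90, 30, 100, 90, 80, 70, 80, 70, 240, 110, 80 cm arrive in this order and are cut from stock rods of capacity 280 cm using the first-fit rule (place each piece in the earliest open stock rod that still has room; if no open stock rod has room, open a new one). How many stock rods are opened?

  80 → stock rod 1 (new)  [load 80/280]
  90 → stock rod 1  [load 170/280]
  30 → stock rod 1  [load 200/280]
  100 → stock rod 2 (new)  [load 100/280]
  90 → stock rod 2  [load 190/280]
  80 → stock rod 1  [load 280/280]
  70 → stock rod 2  [load 260/280]
  80 → stock rod 3 (new)  [load 80/280]
  70 → stock rod 3  [load 150/280]
  240 → stock rod 4 (new)  [load 240/280]
  110 → stock rod 3  [load 260/280]
  80 → stock rod 5 (new)  [load 80/280]
5 stock rods opened.

5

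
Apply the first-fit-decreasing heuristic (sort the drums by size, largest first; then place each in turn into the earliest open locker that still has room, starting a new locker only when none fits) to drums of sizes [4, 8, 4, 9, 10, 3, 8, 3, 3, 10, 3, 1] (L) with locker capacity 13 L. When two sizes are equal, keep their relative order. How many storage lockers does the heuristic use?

6

Sorted descending: 10, 10, 9, 8, 8, 4, 4, 3, 3, 3, 3, 1.
  10 → locker 1 (new)  [load 10/13]
  10 → locker 2 (new)  [load 10/13]
  9 → locker 3 (new)  [load 9/13]
  8 → locker 4 (new)  [load 8/13]
  8 → locker 5 (new)  [load 8/13]
  4 → locker 3  [load 13/13]
  4 → locker 4  [load 12/13]
  3 → locker 1  [load 13/13]
  3 → locker 2  [load 13/13]
  3 → locker 5  [load 11/13]
  3 → locker 6 (new)  [load 3/13]
  1 → locker 4  [load 13/13]
6 storage lockers opened.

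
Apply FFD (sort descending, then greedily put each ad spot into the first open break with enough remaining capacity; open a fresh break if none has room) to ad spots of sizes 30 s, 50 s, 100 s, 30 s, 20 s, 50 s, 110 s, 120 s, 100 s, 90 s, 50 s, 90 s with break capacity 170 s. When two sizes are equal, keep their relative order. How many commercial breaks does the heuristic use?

Sorted descending: 120, 110, 100, 100, 90, 90, 50, 50, 50, 30, 30, 20.
  120 → break 1 (new)  [load 120/170]
  110 → break 2 (new)  [load 110/170]
  100 → break 3 (new)  [load 100/170]
  100 → break 4 (new)  [load 100/170]
  90 → break 5 (new)  [load 90/170]
  90 → break 6 (new)  [load 90/170]
  50 → break 1  [load 170/170]
  50 → break 2  [load 160/170]
  50 → break 3  [load 150/170]
  30 → break 4  [load 130/170]
  30 → break 4  [load 160/170]
  20 → break 3  [load 170/170]
6 commercial breaks opened.

6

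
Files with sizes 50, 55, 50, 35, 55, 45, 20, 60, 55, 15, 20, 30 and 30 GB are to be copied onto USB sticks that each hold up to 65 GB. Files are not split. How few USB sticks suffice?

9

Total = 60 + 55 + 55 + 55 + 50 + 50 + 45 + 35 + 30 + 30 + 20 + 20 + 15 = 520 GB.
Lower bound: ⌈520/65⌉ = 8 USB sticks.
A packing using 9 USB sticks:
  USB stick 1: 60 = 60
  USB stick 2: 55 = 55
  USB stick 3: 55 = 55
  USB stick 4: 55 = 55
  USB stick 5: 50 + 15 = 65
  USB stick 6: 50 = 50
  USB stick 7: 45 + 20 = 65
  USB stick 8: 35 + 30 = 65
  USB stick 9: 30 + 20 = 50
No arrangement into 8 USB sticks stays within capacity, so 9 is optimal.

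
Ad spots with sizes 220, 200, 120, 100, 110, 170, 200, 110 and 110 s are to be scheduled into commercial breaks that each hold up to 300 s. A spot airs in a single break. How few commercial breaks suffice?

Total = 220 + 200 + 200 + 170 + 120 + 110 + 110 + 110 + 100 = 1340 s.
Lower bound: ⌈1340/300⌉ = 5 commercial breaks.
A packing using 6 commercial breaks:
  break 1: 220 = 220
  break 2: 200 + 100 = 300
  break 3: 200 = 200
  break 4: 170 + 120 = 290
  break 5: 110 + 110 = 220
  break 6: 110 = 110
No arrangement into 5 commercial breaks stays within capacity, so 6 is optimal.

6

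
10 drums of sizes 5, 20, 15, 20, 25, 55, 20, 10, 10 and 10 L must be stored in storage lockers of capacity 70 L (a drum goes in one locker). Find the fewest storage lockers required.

3

Total = 55 + 25 + 20 + 20 + 20 + 15 + 10 + 10 + 10 + 5 = 190 L.
Lower bound: ⌈190/70⌉ = 3 storage lockers.
A packing using 3 storage lockers:
  locker 1: 55 + 15 = 70
  locker 2: 25 + 20 + 20 + 5 = 70
  locker 3: 20 + 10 + 10 + 10 = 50
This matches the lower bound, so 3 is optimal.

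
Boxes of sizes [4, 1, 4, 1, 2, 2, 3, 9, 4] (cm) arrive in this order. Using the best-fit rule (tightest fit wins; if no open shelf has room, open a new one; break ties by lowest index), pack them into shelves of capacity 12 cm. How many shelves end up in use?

3

  4 → shelf 1 (new)  [load 4/12]
  1 → shelf 1  [load 5/12]
  4 → shelf 1  [load 9/12]
  1 → shelf 1  [load 10/12]
  2 → shelf 1  [load 12/12]
  2 → shelf 2 (new)  [load 2/12]
  3 → shelf 2  [load 5/12]
  9 → shelf 3 (new)  [load 9/12]
  4 → shelf 2  [load 9/12]
3 shelves opened.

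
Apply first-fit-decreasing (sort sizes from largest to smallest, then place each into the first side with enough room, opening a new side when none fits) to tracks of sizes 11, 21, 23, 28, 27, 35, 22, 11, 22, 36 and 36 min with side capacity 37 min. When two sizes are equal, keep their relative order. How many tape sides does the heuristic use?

9

Sorted descending: 36, 36, 35, 28, 27, 23, 22, 22, 21, 11, 11.
  36 → side 1 (new)  [load 36/37]
  36 → side 2 (new)  [load 36/37]
  35 → side 3 (new)  [load 35/37]
  28 → side 4 (new)  [load 28/37]
  27 → side 5 (new)  [load 27/37]
  23 → side 6 (new)  [load 23/37]
  22 → side 7 (new)  [load 22/37]
  22 → side 8 (new)  [load 22/37]
  21 → side 9 (new)  [load 21/37]
  11 → side 6  [load 34/37]
  11 → side 7  [load 33/37]
9 tape sides opened.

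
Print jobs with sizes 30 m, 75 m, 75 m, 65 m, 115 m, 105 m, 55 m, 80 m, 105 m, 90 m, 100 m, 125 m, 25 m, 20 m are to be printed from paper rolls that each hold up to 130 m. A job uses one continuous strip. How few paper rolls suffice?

10

Total = 125 + 115 + 105 + 105 + 100 + 90 + 80 + 75 + 75 + 65 + 55 + 30 + 25 + 20 = 1065 m.
Lower bound: ⌈1065/130⌉ = 9 paper rolls.
A packing using 10 paper rolls:
  roll 1: 125 = 125
  roll 2: 115 = 115
  roll 3: 105 + 25 = 130
  roll 4: 105 + 20 = 125
  roll 5: 100 + 30 = 130
  roll 6: 90 = 90
  roll 7: 80 = 80
  roll 8: 75 + 55 = 130
  roll 9: 75 = 75
  roll 10: 65 = 65
No arrangement into 9 paper rolls stays within capacity, so 10 is optimal.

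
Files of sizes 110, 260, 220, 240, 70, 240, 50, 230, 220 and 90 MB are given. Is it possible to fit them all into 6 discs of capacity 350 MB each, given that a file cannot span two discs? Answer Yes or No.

Yes

A valid assignment using 6 discs:
  disc 1: 260 + 90 = 350
  disc 2: 240 + 110 = 350
  disc 3: 240 + 70 = 310
  disc 4: 230 + 50 = 280
  disc 5: 220 = 220
  disc 6: 220 = 220
Every load is within 350 MB, so 6 discs suffice.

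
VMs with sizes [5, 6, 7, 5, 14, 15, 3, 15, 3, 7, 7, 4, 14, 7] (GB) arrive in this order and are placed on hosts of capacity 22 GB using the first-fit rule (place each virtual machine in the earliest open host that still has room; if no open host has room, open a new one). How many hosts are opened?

6

  5 → host 1 (new)  [load 5/22]
  6 → host 1  [load 11/22]
  7 → host 1  [load 18/22]
  5 → host 2 (new)  [load 5/22]
  14 → host 2  [load 19/22]
  15 → host 3 (new)  [load 15/22]
  3 → host 1  [load 21/22]
  15 → host 4 (new)  [load 15/22]
  3 → host 2  [load 22/22]
  7 → host 3  [load 22/22]
  7 → host 4  [load 22/22]
  4 → host 5 (new)  [load 4/22]
  14 → host 5  [load 18/22]
  7 → host 6 (new)  [load 7/22]
6 hosts opened.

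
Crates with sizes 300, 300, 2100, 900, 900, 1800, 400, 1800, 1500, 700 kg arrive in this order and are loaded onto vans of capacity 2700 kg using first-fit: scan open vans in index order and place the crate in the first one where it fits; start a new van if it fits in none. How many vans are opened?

5

  300 → van 1 (new)  [load 300/2700]
  300 → van 1  [load 600/2700]
  2100 → van 1  [load 2700/2700]
  900 → van 2 (new)  [load 900/2700]
  900 → van 2  [load 1800/2700]
  1800 → van 3 (new)  [load 1800/2700]
  400 → van 2  [load 2200/2700]
  1800 → van 4 (new)  [load 1800/2700]
  1500 → van 5 (new)  [load 1500/2700]
  700 → van 3  [load 2500/2700]
5 vans opened.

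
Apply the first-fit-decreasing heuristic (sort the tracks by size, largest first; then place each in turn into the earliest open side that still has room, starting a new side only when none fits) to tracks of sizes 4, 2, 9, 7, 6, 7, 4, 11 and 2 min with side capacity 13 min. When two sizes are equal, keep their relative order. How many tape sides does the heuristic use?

4

Sorted descending: 11, 9, 7, 7, 6, 4, 4, 2, 2.
  11 → side 1 (new)  [load 11/13]
  9 → side 2 (new)  [load 9/13]
  7 → side 3 (new)  [load 7/13]
  7 → side 4 (new)  [load 7/13]
  6 → side 3  [load 13/13]
  4 → side 2  [load 13/13]
  4 → side 4  [load 11/13]
  2 → side 1  [load 13/13]
  2 → side 4  [load 13/13]
4 tape sides opened.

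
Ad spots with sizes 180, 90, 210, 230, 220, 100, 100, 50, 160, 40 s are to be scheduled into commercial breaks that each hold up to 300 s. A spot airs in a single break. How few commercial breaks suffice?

Total = 230 + 220 + 210 + 180 + 160 + 100 + 100 + 90 + 50 + 40 = 1380 s.
Lower bound: ⌈1380/300⌉ = 5 commercial breaks.
A packing using 5 commercial breaks:
  break 1: 230 + 50 = 280
  break 2: 220 + 40 = 260
  break 3: 210 + 90 = 300
  break 4: 180 + 100 = 280
  break 5: 160 + 100 = 260
This matches the lower bound, so 5 is optimal.

5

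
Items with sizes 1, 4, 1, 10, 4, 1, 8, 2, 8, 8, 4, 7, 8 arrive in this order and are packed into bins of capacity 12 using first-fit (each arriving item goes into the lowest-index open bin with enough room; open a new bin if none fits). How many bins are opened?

7

  1 → bin 1 (new)  [load 1/12]
  4 → bin 1  [load 5/12]
  1 → bin 1  [load 6/12]
  10 → bin 2 (new)  [load 10/12]
  4 → bin 1  [load 10/12]
  1 → bin 1  [load 11/12]
  8 → bin 3 (new)  [load 8/12]
  2 → bin 2  [load 12/12]
  8 → bin 4 (new)  [load 8/12]
  8 → bin 5 (new)  [load 8/12]
  4 → bin 3  [load 12/12]
  7 → bin 6 (new)  [load 7/12]
  8 → bin 7 (new)  [load 8/12]
7 bins opened.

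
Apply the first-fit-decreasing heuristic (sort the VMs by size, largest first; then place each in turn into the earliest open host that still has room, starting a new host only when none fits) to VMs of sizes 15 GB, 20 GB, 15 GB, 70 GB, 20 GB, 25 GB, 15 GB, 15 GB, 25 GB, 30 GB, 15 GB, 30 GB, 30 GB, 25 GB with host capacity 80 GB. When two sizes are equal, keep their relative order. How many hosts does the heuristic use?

Sorted descending: 70, 30, 30, 30, 25, 25, 25, 20, 20, 15, 15, 15, 15, 15.
  70 → host 1 (new)  [load 70/80]
  30 → host 2 (new)  [load 30/80]
  30 → host 2  [load 60/80]
  30 → host 3 (new)  [load 30/80]
  25 → host 3  [load 55/80]
  25 → host 3  [load 80/80]
  25 → host 4 (new)  [load 25/80]
  20 → host 2  [load 80/80]
  20 → host 4  [load 45/80]
  15 → host 4  [load 60/80]
  15 → host 4  [load 75/80]
  15 → host 5 (new)  [load 15/80]
  15 → host 5  [load 30/80]
  15 → host 5  [load 45/80]
5 hosts opened.

5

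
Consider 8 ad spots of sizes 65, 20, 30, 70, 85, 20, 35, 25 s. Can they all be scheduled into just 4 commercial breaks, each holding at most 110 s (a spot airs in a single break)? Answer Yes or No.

A valid assignment using 4 commercial breaks:
  break 1: 85 + 25 = 110
  break 2: 70 + 35 = 105
  break 3: 65 + 30 = 95
  break 4: 20 + 20 = 40
Every load is within 110 s, so 4 commercial breaks suffice.

Yes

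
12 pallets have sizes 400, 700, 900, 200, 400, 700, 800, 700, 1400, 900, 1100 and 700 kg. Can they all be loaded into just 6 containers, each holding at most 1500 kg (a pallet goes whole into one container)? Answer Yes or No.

No

Total = 8900 kg; ⌈8900/1500⌉ = 6.
The bound of 6 does not rule out 6, but exhaustive search shows no assignment into 6 containers of capacity 1500 kg exists — the minimum is 7.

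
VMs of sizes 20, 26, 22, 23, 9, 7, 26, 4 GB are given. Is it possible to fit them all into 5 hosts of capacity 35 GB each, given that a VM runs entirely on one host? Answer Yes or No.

Yes

A valid assignment using 5 hosts:
  host 1: 26 + 9 = 35
  host 2: 26 + 7 = 33
  host 3: 23 + 4 = 27
  host 4: 22 = 22
  host 5: 20 = 20
Every load is within 35 GB, so 5 hosts suffice.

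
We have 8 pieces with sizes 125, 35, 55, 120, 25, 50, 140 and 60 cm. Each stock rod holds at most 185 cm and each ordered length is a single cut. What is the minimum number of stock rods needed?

Total = 140 + 125 + 120 + 60 + 55 + 50 + 35 + 25 = 610 cm.
Lower bound: ⌈610/185⌉ = 4 stock rods.
A packing using 4 stock rods:
  stock rod 1: 140 + 35 = 175
  stock rod 2: 125 + 60 = 185
  stock rod 3: 120 + 55 = 175
  stock rod 4: 50 + 25 = 75
This matches the lower bound, so 4 is optimal.

4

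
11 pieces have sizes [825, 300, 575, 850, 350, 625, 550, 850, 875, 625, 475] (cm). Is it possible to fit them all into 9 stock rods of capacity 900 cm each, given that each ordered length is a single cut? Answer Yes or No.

Yes

A valid assignment using 9 stock rods:
  stock rod 1: 875 = 875
  stock rod 2: 850 = 850
  stock rod 3: 850 = 850
  stock rod 4: 825 = 825
  stock rod 5: 625 = 625
  stock rod 6: 625 = 625
  stock rod 7: 575 + 300 = 875
  stock rod 8: 550 + 350 = 900
  stock rod 9: 475 = 475
Every load is within 900 cm, so 9 stock rods suffice.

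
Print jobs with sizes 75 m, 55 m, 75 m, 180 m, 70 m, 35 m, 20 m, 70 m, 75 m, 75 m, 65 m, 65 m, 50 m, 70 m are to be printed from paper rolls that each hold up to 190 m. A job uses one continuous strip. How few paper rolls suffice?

6

Total = 180 + 75 + 75 + 75 + 75 + 70 + 70 + 70 + 65 + 65 + 55 + 50 + 35 + 20 = 980 m.
Lower bound: ⌈980/190⌉ = 6 paper rolls.
A packing using 6 paper rolls:
  roll 1: 180 = 180
  roll 2: 75 + 75 + 35 = 185
  roll 3: 75 + 75 + 20 = 170
  roll 4: 70 + 70 + 50 = 190
  roll 5: 70 + 65 + 55 = 190
  roll 6: 65 = 65
This matches the lower bound, so 6 is optimal.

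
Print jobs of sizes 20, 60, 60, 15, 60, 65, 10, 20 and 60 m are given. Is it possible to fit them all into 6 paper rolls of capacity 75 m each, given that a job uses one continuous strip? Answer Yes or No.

Yes

A valid assignment using 6 paper rolls:
  roll 1: 65 + 10 = 75
  roll 2: 60 + 15 = 75
  roll 3: 60 = 60
  roll 4: 60 = 60
  roll 5: 60 = 60
  roll 6: 20 + 20 = 40
Every load is within 75 m, so 6 paper rolls suffice.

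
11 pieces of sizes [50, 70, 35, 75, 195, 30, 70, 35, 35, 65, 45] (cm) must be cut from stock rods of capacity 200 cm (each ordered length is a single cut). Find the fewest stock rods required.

Total = 195 + 75 + 70 + 70 + 65 + 50 + 45 + 35 + 35 + 35 + 30 = 705 cm.
Lower bound: ⌈705/200⌉ = 4 stock rods.
A packing using 4 stock rods:
  stock rod 1: 195 = 195
  stock rod 2: 75 + 70 + 50 = 195
  stock rod 3: 70 + 65 + 45 = 180
  stock rod 4: 35 + 35 + 35 + 30 = 135
This matches the lower bound, so 4 is optimal.

4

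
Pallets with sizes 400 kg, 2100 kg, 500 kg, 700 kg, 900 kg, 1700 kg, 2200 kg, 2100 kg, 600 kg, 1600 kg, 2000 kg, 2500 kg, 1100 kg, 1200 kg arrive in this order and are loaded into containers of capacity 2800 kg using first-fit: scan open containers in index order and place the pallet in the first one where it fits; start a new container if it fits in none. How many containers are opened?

8

  400 → container 1 (new)  [load 400/2800]
  2100 → container 1  [load 2500/2800]
  500 → container 2 (new)  [load 500/2800]
  700 → container 2  [load 1200/2800]
  900 → container 2  [load 2100/2800]
  1700 → container 3 (new)  [load 1700/2800]
  2200 → container 4 (new)  [load 2200/2800]
  2100 → container 5 (new)  [load 2100/2800]
  600 → container 2  [load 2700/2800]
  1600 → container 6 (new)  [load 1600/2800]
  2000 → container 7 (new)  [load 2000/2800]
  2500 → container 8 (new)  [load 2500/2800]
  1100 → container 3  [load 2800/2800]
  1200 → container 6  [load 2800/2800]
8 containers opened.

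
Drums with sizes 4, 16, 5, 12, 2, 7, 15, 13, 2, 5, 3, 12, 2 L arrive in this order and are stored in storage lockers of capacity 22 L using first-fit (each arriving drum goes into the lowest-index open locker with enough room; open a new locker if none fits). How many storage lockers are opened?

  4 → locker 1 (new)  [load 4/22]
  16 → locker 1  [load 20/22]
  5 → locker 2 (new)  [load 5/22]
  12 → locker 2  [load 17/22]
  2 → locker 1  [load 22/22]
  7 → locker 3 (new)  [load 7/22]
  15 → locker 3  [load 22/22]
  13 → locker 4 (new)  [load 13/22]
  2 → locker 2  [load 19/22]
  5 → locker 4  [load 18/22]
  3 → locker 2  [load 22/22]
  12 → locker 5 (new)  [load 12/22]
  2 → locker 4  [load 20/22]
5 storage lockers opened.

5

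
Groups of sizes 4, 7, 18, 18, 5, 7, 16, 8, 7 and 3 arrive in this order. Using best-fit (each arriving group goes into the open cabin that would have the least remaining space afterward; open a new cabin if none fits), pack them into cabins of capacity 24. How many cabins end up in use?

  4 → cabin 1 (new)  [load 4/24]
  7 → cabin 1  [load 11/24]
  18 → cabin 2 (new)  [load 18/24]
  18 → cabin 3 (new)  [load 18/24]
  5 → cabin 2  [load 23/24]
  7 → cabin 1  [load 18/24]
  16 → cabin 4 (new)  [load 16/24]
  8 → cabin 4  [load 24/24]
  7 → cabin 5 (new)  [load 7/24]
  3 → cabin 1  [load 21/24]
5 cabins opened.

5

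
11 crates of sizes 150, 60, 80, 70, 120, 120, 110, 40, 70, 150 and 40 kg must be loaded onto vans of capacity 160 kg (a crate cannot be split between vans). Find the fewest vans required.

Total = 150 + 150 + 120 + 120 + 110 + 80 + 70 + 70 + 60 + 40 + 40 = 1010 kg.
Lower bound: ⌈1010/160⌉ = 7 vans.
A packing using 7 vans:
  van 1: 150 = 150
  van 2: 150 = 150
  van 3: 120 + 40 = 160
  van 4: 120 + 40 = 160
  van 5: 110 = 110
  van 6: 80 + 70 = 150
  van 7: 70 + 60 = 130
This matches the lower bound, so 7 is optimal.

7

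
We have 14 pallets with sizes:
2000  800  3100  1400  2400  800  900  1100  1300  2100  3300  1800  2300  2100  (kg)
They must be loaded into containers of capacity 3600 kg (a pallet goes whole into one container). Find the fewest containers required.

Total = 3300 + 3100 + 2400 + 2300 + 2100 + 2100 + 2000 + 1800 + 1400 + 1300 + 1100 + 900 + 800 + 800 = 25400 kg.
Lower bound: ⌈25400/3600⌉ = 8 containers.
A packing using 8 containers:
  container 1: 3300 = 3300
  container 2: 3100 = 3100
  container 3: 2400 + 1100 = 3500
  container 4: 2300 + 1300 = 3600
  container 5: 2100 + 1400 = 3500
  container 6: 2100 + 900 = 3000
  container 7: 2000 + 800 + 800 = 3600
  container 8: 1800 = 1800
This matches the lower bound, so 8 is optimal.

8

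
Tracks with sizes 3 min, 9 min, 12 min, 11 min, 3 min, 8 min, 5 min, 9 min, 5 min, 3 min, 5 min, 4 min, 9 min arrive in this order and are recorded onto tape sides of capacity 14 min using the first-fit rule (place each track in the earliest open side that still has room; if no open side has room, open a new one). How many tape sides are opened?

  3 → side 1 (new)  [load 3/14]
  9 → side 1  [load 12/14]
  12 → side 2 (new)  [load 12/14]
  11 → side 3 (new)  [load 11/14]
  3 → side 3  [load 14/14]
  8 → side 4 (new)  [load 8/14]
  5 → side 4  [load 13/14]
  9 → side 5 (new)  [load 9/14]
  5 → side 5  [load 14/14]
  3 → side 6 (new)  [load 3/14]
  5 → side 6  [load 8/14]
  4 → side 6  [load 12/14]
  9 → side 7 (new)  [load 9/14]
7 tape sides opened.

7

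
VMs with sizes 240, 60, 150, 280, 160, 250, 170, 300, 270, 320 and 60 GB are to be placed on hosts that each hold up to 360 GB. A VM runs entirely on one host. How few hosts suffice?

8

Total = 320 + 300 + 280 + 270 + 250 + 240 + 170 + 160 + 150 + 60 + 60 = 2260 GB.
Lower bound: ⌈2260/360⌉ = 7 hosts.
A packing using 8 hosts:
  host 1: 320 = 320
  host 2: 300 + 60 = 360
  host 3: 280 + 60 = 340
  host 4: 270 = 270
  host 5: 250 = 250
  host 6: 240 = 240
  host 7: 170 + 160 = 330
  host 8: 150 = 150
No arrangement into 7 hosts stays within capacity, so 8 is optimal.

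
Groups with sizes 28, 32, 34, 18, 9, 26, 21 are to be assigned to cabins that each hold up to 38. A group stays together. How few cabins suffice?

6

Total = 34 + 32 + 28 + 26 + 21 + 18 + 9 = 168.
Lower bound: ⌈168/38⌉ = 5 cabins.
A packing using 6 cabins:
  cabin 1: 34 = 34
  cabin 2: 32 = 32
  cabin 3: 28 + 9 = 37
  cabin 4: 26 = 26
  cabin 5: 21 = 21
  cabin 6: 18 = 18
No arrangement into 5 cabins stays within capacity, so 6 is optimal.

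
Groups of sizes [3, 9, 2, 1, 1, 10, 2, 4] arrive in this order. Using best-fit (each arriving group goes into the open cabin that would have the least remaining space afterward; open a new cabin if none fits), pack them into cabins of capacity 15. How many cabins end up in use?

3

  3 → cabin 1 (new)  [load 3/15]
  9 → cabin 1  [load 12/15]
  2 → cabin 1  [load 14/15]
  1 → cabin 1  [load 15/15]
  1 → cabin 2 (new)  [load 1/15]
  10 → cabin 2  [load 11/15]
  2 → cabin 2  [load 13/15]
  4 → cabin 3 (new)  [load 4/15]
3 cabins opened.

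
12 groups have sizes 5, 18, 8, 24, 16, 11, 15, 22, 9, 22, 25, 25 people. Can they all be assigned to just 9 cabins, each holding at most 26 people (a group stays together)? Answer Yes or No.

A valid assignment using 9 cabins:
  cabin 1: 25 = 25
  cabin 2: 25 = 25
  cabin 3: 24 = 24
  cabin 4: 22 = 22
  cabin 5: 22 = 22
  cabin 6: 18 + 8 = 26
  cabin 7: 16 + 9 = 25
  cabin 8: 15 + 11 = 26
  cabin 9: 5 = 5
Every load is within 26 people, so 9 cabins suffice.

Yes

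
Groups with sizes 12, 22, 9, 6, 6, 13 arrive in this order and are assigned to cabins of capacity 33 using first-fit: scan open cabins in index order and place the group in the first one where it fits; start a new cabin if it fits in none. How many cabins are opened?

  12 → cabin 1 (new)  [load 12/33]
  22 → cabin 2 (new)  [load 22/33]
  9 → cabin 1  [load 21/33]
  6 → cabin 1  [load 27/33]
  6 → cabin 1  [load 33/33]
  13 → cabin 3 (new)  [load 13/33]
3 cabins opened.

3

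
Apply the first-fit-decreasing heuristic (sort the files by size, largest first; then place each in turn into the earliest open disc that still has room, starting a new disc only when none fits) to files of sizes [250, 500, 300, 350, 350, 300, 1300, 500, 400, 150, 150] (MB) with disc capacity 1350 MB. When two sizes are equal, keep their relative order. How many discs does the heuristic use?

4

Sorted descending: 1300, 500, 500, 400, 350, 350, 300, 300, 250, 150, 150.
  1300 → disc 1 (new)  [load 1300/1350]
  500 → disc 2 (new)  [load 500/1350]
  500 → disc 2  [load 1000/1350]
  400 → disc 3 (new)  [load 400/1350]
  350 → disc 2  [load 1350/1350]
  350 → disc 3  [load 750/1350]
  300 → disc 3  [load 1050/1350]
  300 → disc 3  [load 1350/1350]
  250 → disc 4 (new)  [load 250/1350]
  150 → disc 4  [load 400/1350]
  150 → disc 4  [load 550/1350]
4 discs opened.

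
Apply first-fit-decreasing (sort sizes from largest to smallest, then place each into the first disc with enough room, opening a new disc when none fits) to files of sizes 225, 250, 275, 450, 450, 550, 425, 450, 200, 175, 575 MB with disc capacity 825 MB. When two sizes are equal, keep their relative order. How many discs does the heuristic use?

6

Sorted descending: 575, 550, 450, 450, 450, 425, 275, 250, 225, 200, 175.
  575 → disc 1 (new)  [load 575/825]
  550 → disc 2 (new)  [load 550/825]
  450 → disc 3 (new)  [load 450/825]
  450 → disc 4 (new)  [load 450/825]
  450 → disc 5 (new)  [load 450/825]
  425 → disc 6 (new)  [load 425/825]
  275 → disc 2  [load 825/825]
  250 → disc 1  [load 825/825]
  225 → disc 3  [load 675/825]
  200 → disc 4  [load 650/825]
  175 → disc 4  [load 825/825]
6 discs opened.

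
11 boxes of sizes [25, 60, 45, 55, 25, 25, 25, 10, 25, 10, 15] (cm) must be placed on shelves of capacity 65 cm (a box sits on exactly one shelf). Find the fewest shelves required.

Total = 60 + 55 + 45 + 25 + 25 + 25 + 25 + 25 + 15 + 10 + 10 = 320 cm.
Lower bound: ⌈320/65⌉ = 5 shelves.
A packing using 6 shelves:
  shelf 1: 60 = 60
  shelf 2: 55 + 10 = 65
  shelf 3: 45 + 15 = 60
  shelf 4: 25 + 25 + 10 = 60
  shelf 5: 25 + 25 = 50
  shelf 6: 25 = 25
No arrangement into 5 shelves stays within capacity, so 6 is optimal.

6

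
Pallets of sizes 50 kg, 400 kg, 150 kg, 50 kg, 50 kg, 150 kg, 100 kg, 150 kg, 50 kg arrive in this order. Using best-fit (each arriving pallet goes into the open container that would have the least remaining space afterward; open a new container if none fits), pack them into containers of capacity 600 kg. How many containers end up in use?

2

  50 → container 1 (new)  [load 50/600]
  400 → container 1  [load 450/600]
  150 → container 1  [load 600/600]
  50 → container 2 (new)  [load 50/600]
  50 → container 2  [load 100/600]
  150 → container 2  [load 250/600]
  100 → container 2  [load 350/600]
  150 → container 2  [load 500/600]
  50 → container 2  [load 550/600]
2 containers opened.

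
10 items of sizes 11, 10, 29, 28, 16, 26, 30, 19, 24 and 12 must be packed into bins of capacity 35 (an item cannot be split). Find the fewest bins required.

Total = 30 + 29 + 28 + 26 + 24 + 19 + 16 + 12 + 11 + 10 = 205.
Lower bound: ⌈205/35⌉ = 6 bins.
A packing using 7 bins:
  bin 1: 30 = 30
  bin 2: 29 = 29
  bin 3: 28 = 28
  bin 4: 26 = 26
  bin 5: 24 + 11 = 35
  bin 6: 19 + 16 = 35
  bin 7: 12 + 10 = 22
No arrangement into 6 bins stays within capacity, so 7 is optimal.

7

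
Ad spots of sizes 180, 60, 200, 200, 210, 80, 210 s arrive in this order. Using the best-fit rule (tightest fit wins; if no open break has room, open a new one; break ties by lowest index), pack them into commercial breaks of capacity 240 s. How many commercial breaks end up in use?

  180 → break 1 (new)  [load 180/240]
  60 → break 1  [load 240/240]
  200 → break 2 (new)  [load 200/240]
  200 → break 3 (new)  [load 200/240]
  210 → break 4 (new)  [load 210/240]
  80 → break 5 (new)  [load 80/240]
  210 → break 6 (new)  [load 210/240]
6 commercial breaks opened.

6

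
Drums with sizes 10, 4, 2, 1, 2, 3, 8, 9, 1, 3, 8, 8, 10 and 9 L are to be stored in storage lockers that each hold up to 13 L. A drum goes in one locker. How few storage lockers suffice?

Total = 10 + 10 + 9 + 9 + 8 + 8 + 8 + 4 + 3 + 3 + 2 + 2 + 1 + 1 = 78 L.
Lower bound: ⌈78/13⌉ = 6 storage lockers.
Also, 7 drums each exceed 13/2 L, and no two of those can share a locker, so at least 7 storage lockers are needed.
A packing using 7 storage lockers:
  locker 1: 10 + 3 = 13
  locker 2: 10 + 3 = 13
  locker 3: 9 + 4 = 13
  locker 4: 9 + 2 + 2 = 13
  locker 5: 8 + 1 + 1 = 10
  locker 6: 8 = 8
  locker 7: 8 = 8
This matches the lower bound, so 7 is optimal.

7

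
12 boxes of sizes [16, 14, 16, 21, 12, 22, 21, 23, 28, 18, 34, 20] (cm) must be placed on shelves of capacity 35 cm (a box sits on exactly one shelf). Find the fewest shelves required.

Total = 34 + 28 + 23 + 22 + 21 + 21 + 20 + 18 + 16 + 16 + 14 + 12 = 245 cm.
Lower bound: ⌈245/35⌉ = 7 shelves.
Also, 8 boxes each exceed 35/2 cm, and no two of those can share a shelf, so at least 8 shelves are needed.
A packing using 9 shelves:
  shelf 1: 34 = 34
  shelf 2: 28 = 28
  shelf 3: 23 + 12 = 35
  shelf 4: 22 = 22
  shelf 5: 21 + 14 = 35
  shelf 6: 21 = 21
  shelf 7: 20 = 20
  shelf 8: 18 + 16 = 34
  shelf 9: 16 = 16
No arrangement into 8 shelves stays within capacity, so 9 is optimal.

9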